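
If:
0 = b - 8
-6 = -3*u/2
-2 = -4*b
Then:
No Solution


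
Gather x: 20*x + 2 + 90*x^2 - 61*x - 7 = 90*x^2 - 41*x - 5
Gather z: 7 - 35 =-28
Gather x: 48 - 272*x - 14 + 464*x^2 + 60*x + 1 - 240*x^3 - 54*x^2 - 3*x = -240*x^3 + 410*x^2 - 215*x + 35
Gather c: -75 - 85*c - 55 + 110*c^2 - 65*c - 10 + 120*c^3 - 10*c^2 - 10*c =120*c^3 + 100*c^2 - 160*c - 140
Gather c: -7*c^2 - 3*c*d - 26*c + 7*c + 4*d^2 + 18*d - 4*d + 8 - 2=-7*c^2 + c*(-3*d - 19) + 4*d^2 + 14*d + 6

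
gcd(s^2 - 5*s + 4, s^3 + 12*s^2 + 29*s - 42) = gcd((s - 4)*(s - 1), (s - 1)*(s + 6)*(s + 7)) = s - 1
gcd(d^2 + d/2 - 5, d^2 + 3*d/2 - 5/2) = d + 5/2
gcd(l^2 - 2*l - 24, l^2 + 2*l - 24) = 1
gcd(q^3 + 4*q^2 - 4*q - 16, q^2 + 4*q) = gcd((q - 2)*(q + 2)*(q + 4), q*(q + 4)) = q + 4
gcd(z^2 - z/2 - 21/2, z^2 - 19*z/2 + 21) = z - 7/2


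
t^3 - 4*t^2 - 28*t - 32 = (t - 8)*(t + 2)^2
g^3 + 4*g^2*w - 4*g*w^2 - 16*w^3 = (g - 2*w)*(g + 2*w)*(g + 4*w)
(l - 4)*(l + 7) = l^2 + 3*l - 28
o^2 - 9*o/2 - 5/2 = (o - 5)*(o + 1/2)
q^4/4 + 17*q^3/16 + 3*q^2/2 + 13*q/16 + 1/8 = (q/4 + 1/2)*(q + 1/4)*(q + 1)^2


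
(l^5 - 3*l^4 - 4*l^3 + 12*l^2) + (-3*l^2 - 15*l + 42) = l^5 - 3*l^4 - 4*l^3 + 9*l^2 - 15*l + 42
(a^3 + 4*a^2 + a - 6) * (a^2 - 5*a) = a^5 - a^4 - 19*a^3 - 11*a^2 + 30*a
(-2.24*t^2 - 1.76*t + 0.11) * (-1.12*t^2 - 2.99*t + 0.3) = 2.5088*t^4 + 8.6688*t^3 + 4.4672*t^2 - 0.8569*t + 0.033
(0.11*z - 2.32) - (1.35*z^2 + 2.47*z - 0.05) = -1.35*z^2 - 2.36*z - 2.27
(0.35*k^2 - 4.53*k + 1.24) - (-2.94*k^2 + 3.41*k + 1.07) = 3.29*k^2 - 7.94*k + 0.17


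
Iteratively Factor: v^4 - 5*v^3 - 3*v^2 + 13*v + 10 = (v - 5)*(v^3 - 3*v - 2) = (v - 5)*(v + 1)*(v^2 - v - 2) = (v - 5)*(v - 2)*(v + 1)*(v + 1)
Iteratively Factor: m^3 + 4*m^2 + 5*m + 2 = (m + 2)*(m^2 + 2*m + 1) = (m + 1)*(m + 2)*(m + 1)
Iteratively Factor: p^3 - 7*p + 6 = (p + 3)*(p^2 - 3*p + 2) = (p - 2)*(p + 3)*(p - 1)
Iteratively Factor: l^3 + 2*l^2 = (l)*(l^2 + 2*l) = l^2*(l + 2)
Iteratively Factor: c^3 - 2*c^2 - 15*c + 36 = (c - 3)*(c^2 + c - 12) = (c - 3)*(c + 4)*(c - 3)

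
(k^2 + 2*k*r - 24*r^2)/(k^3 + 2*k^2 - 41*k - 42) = (k^2 + 2*k*r - 24*r^2)/(k^3 + 2*k^2 - 41*k - 42)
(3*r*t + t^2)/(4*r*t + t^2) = (3*r + t)/(4*r + t)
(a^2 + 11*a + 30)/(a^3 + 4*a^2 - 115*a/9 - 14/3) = 9*(a + 5)/(9*a^2 - 18*a - 7)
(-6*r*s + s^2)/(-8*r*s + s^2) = (6*r - s)/(8*r - s)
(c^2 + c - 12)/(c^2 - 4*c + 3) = (c + 4)/(c - 1)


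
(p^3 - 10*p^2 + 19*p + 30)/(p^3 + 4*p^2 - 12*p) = (p^3 - 10*p^2 + 19*p + 30)/(p*(p^2 + 4*p - 12))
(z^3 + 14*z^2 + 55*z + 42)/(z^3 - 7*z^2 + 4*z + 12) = (z^2 + 13*z + 42)/(z^2 - 8*z + 12)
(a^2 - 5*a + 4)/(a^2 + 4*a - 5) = (a - 4)/(a + 5)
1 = 1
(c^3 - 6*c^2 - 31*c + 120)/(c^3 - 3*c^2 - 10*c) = (-c^3 + 6*c^2 + 31*c - 120)/(c*(-c^2 + 3*c + 10))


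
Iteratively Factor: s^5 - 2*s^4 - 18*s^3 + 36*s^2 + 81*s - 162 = (s + 3)*(s^4 - 5*s^3 - 3*s^2 + 45*s - 54) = (s - 2)*(s + 3)*(s^3 - 3*s^2 - 9*s + 27) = (s - 3)*(s - 2)*(s + 3)*(s^2 - 9) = (s - 3)^2*(s - 2)*(s + 3)*(s + 3)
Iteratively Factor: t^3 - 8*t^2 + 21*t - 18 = (t - 3)*(t^2 - 5*t + 6) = (t - 3)^2*(t - 2)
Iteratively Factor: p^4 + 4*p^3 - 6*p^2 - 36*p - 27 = (p + 3)*(p^3 + p^2 - 9*p - 9) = (p - 3)*(p + 3)*(p^2 + 4*p + 3) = (p - 3)*(p + 1)*(p + 3)*(p + 3)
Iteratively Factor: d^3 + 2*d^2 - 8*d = (d - 2)*(d^2 + 4*d) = d*(d - 2)*(d + 4)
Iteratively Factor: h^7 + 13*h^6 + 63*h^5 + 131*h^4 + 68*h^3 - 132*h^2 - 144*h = (h + 2)*(h^6 + 11*h^5 + 41*h^4 + 49*h^3 - 30*h^2 - 72*h) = (h + 2)*(h + 4)*(h^5 + 7*h^4 + 13*h^3 - 3*h^2 - 18*h) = (h + 2)*(h + 3)*(h + 4)*(h^4 + 4*h^3 + h^2 - 6*h) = (h + 2)^2*(h + 3)*(h + 4)*(h^3 + 2*h^2 - 3*h) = h*(h + 2)^2*(h + 3)*(h + 4)*(h^2 + 2*h - 3) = h*(h + 2)^2*(h + 3)^2*(h + 4)*(h - 1)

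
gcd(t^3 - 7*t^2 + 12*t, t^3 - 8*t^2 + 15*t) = t^2 - 3*t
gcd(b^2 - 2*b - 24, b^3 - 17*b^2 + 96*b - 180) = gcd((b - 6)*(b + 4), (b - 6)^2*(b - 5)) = b - 6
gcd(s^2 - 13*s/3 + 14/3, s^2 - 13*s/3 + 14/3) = s^2 - 13*s/3 + 14/3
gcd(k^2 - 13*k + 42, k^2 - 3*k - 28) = k - 7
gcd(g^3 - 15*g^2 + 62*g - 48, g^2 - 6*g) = g - 6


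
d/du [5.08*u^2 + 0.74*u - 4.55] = 10.16*u + 0.74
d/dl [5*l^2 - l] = 10*l - 1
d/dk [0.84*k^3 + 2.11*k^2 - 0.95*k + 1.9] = 2.52*k^2 + 4.22*k - 0.95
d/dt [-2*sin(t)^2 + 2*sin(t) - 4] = -2*sin(2*t) + 2*cos(t)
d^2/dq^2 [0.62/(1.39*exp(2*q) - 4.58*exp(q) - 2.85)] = ((2.8396 - 3.4472*exp(q))*(-1.39*exp(2*q) + 4.58*exp(q) + 2.85) - 0.62*(2.78*exp(q) - 4.58)*(5.56*exp(q) - 9.16)*exp(q))*exp(q)/(-1.39*exp(2*q) + 4.58*exp(q) + 2.85)^3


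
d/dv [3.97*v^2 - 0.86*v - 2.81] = 7.94*v - 0.86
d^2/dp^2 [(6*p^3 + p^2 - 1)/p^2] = -6/p^4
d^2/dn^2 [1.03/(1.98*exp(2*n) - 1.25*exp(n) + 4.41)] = ((1.2875 - 8.1576*exp(n))*(1.98*exp(2*n) - 1.25*exp(n) + 4.41) + 1.03*(3.96*exp(n) - 1.25)*(7.92*exp(n) - 2.5)*exp(n))*exp(n)/(1.98*exp(2*n) - 1.25*exp(n) + 4.41)^3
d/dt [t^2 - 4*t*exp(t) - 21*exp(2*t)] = -4*t*exp(t) + 2*t - 42*exp(2*t) - 4*exp(t)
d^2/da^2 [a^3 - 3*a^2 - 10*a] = 6*a - 6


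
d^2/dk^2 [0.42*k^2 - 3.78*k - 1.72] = 0.840000000000000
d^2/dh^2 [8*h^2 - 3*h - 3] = 16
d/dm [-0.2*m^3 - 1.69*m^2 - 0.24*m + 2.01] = -0.6*m^2 - 3.38*m - 0.24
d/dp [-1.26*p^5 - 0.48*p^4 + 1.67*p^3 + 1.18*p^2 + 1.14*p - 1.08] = -6.3*p^4 - 1.92*p^3 + 5.01*p^2 + 2.36*p + 1.14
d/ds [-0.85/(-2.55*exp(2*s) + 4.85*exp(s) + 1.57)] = (4.1225 - 4.335*exp(s))*exp(s)/(-2.55*exp(2*s) + 4.85*exp(s) + 1.57)^2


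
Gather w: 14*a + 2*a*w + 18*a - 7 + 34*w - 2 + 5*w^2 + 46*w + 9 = 32*a + 5*w^2 + w*(2*a + 80)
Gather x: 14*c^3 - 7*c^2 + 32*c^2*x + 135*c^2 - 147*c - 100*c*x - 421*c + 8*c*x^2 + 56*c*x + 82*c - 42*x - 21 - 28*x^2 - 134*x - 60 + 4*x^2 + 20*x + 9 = 14*c^3 + 128*c^2 - 486*c + x^2*(8*c - 24) + x*(32*c^2 - 44*c - 156) - 72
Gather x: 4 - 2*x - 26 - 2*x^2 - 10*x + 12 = -2*x^2 - 12*x - 10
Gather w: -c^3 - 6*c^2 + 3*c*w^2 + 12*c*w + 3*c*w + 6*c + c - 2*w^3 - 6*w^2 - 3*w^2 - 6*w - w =-c^3 - 6*c^2 + 7*c - 2*w^3 + w^2*(3*c - 9) + w*(15*c - 7)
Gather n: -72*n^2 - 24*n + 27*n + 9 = -72*n^2 + 3*n + 9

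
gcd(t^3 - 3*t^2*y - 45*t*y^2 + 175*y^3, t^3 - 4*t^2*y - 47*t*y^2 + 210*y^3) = -t^2 - 2*t*y + 35*y^2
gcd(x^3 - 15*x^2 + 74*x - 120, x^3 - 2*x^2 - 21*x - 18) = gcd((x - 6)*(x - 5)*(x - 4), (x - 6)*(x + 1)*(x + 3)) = x - 6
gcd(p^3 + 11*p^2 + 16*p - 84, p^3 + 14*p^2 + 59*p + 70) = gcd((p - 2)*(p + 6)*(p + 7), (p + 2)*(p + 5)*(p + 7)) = p + 7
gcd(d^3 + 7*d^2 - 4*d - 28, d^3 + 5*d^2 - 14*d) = d^2 + 5*d - 14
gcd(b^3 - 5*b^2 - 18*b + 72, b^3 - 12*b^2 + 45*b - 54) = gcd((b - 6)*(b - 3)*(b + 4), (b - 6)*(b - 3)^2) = b^2 - 9*b + 18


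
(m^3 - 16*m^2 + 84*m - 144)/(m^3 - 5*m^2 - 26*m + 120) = (m - 6)/(m + 5)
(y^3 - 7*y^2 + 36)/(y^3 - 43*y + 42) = (y^2 - y - 6)/(y^2 + 6*y - 7)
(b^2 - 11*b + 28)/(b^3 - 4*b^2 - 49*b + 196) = 1/(b + 7)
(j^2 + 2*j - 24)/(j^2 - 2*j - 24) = (-j^2 - 2*j + 24)/(-j^2 + 2*j + 24)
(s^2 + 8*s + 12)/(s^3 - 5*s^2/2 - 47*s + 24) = 2*(s + 2)/(2*s^2 - 17*s + 8)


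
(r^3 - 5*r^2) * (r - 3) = r^4 - 8*r^3 + 15*r^2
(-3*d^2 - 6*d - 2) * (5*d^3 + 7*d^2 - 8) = -15*d^5 - 51*d^4 - 52*d^3 + 10*d^2 + 48*d + 16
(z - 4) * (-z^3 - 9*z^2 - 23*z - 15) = -z^4 - 5*z^3 + 13*z^2 + 77*z + 60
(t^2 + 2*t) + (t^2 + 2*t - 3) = 2*t^2 + 4*t - 3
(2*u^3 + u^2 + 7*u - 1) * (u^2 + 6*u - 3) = 2*u^5 + 13*u^4 + 7*u^3 + 38*u^2 - 27*u + 3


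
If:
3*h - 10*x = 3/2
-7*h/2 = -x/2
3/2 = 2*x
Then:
No Solution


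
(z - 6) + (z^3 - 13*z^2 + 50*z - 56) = z^3 - 13*z^2 + 51*z - 62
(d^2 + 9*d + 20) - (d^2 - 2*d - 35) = 11*d + 55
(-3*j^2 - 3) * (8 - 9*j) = 27*j^3 - 24*j^2 + 27*j - 24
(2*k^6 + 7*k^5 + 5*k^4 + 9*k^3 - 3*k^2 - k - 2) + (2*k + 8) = 2*k^6 + 7*k^5 + 5*k^4 + 9*k^3 - 3*k^2 + k + 6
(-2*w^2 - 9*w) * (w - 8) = -2*w^3 + 7*w^2 + 72*w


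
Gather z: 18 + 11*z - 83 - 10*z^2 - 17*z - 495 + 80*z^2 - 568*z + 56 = 70*z^2 - 574*z - 504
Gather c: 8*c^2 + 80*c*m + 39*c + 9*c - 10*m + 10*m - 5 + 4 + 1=8*c^2 + c*(80*m + 48)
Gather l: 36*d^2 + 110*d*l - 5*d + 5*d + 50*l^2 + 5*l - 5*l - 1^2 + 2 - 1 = 36*d^2 + 110*d*l + 50*l^2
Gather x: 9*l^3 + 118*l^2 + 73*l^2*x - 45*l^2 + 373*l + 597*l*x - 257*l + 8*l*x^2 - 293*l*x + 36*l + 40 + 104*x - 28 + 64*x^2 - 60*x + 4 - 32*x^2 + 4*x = 9*l^3 + 73*l^2 + 152*l + x^2*(8*l + 32) + x*(73*l^2 + 304*l + 48) + 16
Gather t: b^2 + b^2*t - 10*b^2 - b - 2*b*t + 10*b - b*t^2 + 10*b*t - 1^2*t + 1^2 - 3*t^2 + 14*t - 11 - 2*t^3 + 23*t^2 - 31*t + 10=-9*b^2 + 9*b - 2*t^3 + t^2*(20 - b) + t*(b^2 + 8*b - 18)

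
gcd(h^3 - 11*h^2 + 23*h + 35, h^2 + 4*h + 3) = h + 1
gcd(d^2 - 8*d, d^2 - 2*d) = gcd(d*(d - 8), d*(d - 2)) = d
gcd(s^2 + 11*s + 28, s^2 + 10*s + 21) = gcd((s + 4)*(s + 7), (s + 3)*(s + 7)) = s + 7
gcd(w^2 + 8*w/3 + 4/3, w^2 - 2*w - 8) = w + 2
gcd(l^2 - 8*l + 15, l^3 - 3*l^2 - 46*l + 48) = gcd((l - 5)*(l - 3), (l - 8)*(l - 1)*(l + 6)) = 1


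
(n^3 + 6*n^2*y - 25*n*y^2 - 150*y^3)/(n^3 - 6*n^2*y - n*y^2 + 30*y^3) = (-n^2 - 11*n*y - 30*y^2)/(-n^2 + n*y + 6*y^2)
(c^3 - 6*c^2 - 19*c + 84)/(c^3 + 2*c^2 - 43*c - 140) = (c - 3)/(c + 5)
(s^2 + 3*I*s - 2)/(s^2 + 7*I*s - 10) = (s + I)/(s + 5*I)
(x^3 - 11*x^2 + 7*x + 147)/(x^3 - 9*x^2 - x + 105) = (x - 7)/(x - 5)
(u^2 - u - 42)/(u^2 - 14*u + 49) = (u + 6)/(u - 7)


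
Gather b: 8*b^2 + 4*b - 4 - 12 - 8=8*b^2 + 4*b - 24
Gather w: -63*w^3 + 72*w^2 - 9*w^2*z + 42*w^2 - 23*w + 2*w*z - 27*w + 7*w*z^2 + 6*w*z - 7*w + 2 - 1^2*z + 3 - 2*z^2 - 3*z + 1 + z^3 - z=-63*w^3 + w^2*(114 - 9*z) + w*(7*z^2 + 8*z - 57) + z^3 - 2*z^2 - 5*z + 6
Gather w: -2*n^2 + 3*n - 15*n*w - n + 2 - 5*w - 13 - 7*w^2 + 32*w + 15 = -2*n^2 + 2*n - 7*w^2 + w*(27 - 15*n) + 4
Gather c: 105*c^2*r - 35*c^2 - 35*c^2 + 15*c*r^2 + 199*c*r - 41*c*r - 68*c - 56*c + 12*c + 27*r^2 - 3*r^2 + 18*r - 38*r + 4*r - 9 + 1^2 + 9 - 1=c^2*(105*r - 70) + c*(15*r^2 + 158*r - 112) + 24*r^2 - 16*r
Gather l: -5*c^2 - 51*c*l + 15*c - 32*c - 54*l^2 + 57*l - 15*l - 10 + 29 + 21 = -5*c^2 - 17*c - 54*l^2 + l*(42 - 51*c) + 40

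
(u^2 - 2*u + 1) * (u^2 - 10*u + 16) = u^4 - 12*u^3 + 37*u^2 - 42*u + 16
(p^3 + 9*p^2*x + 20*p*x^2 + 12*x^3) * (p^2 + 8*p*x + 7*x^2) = p^5 + 17*p^4*x + 99*p^3*x^2 + 235*p^2*x^3 + 236*p*x^4 + 84*x^5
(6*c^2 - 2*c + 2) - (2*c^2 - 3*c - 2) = 4*c^2 + c + 4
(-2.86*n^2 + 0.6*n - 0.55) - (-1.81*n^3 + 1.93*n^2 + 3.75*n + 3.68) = 1.81*n^3 - 4.79*n^2 - 3.15*n - 4.23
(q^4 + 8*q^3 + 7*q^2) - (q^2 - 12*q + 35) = q^4 + 8*q^3 + 6*q^2 + 12*q - 35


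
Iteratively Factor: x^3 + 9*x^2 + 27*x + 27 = (x + 3)*(x^2 + 6*x + 9) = (x + 3)^2*(x + 3)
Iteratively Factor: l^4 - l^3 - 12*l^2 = (l)*(l^3 - l^2 - 12*l) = l*(l + 3)*(l^2 - 4*l) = l^2*(l + 3)*(l - 4)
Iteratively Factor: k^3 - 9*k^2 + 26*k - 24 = (k - 2)*(k^2 - 7*k + 12) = (k - 3)*(k - 2)*(k - 4)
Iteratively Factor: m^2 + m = (m)*(m + 1)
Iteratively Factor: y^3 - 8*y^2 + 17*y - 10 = (y - 5)*(y^2 - 3*y + 2) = (y - 5)*(y - 2)*(y - 1)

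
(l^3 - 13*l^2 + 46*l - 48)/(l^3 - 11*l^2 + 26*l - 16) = (l - 3)/(l - 1)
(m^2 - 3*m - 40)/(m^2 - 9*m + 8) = (m + 5)/(m - 1)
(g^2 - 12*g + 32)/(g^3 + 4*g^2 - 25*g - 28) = (g - 8)/(g^2 + 8*g + 7)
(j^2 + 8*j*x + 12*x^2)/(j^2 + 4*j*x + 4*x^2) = (j + 6*x)/(j + 2*x)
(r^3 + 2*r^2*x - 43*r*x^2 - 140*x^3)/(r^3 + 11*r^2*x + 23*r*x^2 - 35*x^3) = (-r^2 + 3*r*x + 28*x^2)/(-r^2 - 6*r*x + 7*x^2)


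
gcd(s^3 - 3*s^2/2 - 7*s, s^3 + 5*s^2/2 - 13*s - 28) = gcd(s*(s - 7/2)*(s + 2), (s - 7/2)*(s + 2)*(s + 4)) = s^2 - 3*s/2 - 7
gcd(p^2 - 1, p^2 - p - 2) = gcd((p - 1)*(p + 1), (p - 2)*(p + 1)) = p + 1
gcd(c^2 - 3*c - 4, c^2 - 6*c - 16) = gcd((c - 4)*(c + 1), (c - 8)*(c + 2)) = 1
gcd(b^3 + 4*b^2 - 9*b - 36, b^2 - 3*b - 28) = b + 4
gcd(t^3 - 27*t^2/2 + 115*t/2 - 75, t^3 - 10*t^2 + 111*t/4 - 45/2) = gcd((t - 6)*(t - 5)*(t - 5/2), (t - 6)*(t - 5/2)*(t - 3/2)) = t^2 - 17*t/2 + 15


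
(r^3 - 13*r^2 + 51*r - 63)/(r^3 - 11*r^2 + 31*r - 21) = (r - 3)/(r - 1)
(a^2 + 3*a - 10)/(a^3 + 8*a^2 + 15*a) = (a - 2)/(a*(a + 3))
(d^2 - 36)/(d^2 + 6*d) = (d - 6)/d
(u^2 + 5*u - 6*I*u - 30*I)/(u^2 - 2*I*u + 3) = (u^2 + u*(5 - 6*I) - 30*I)/(u^2 - 2*I*u + 3)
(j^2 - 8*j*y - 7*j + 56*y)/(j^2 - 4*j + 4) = (j^2 - 8*j*y - 7*j + 56*y)/(j^2 - 4*j + 4)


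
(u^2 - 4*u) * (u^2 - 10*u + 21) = u^4 - 14*u^3 + 61*u^2 - 84*u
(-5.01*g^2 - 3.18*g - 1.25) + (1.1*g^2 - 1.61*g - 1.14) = -3.91*g^2 - 4.79*g - 2.39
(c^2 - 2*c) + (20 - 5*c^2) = -4*c^2 - 2*c + 20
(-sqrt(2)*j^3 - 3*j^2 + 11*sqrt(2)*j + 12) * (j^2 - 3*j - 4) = -sqrt(2)*j^5 - 3*j^4 + 3*sqrt(2)*j^4 + 9*j^3 + 15*sqrt(2)*j^3 - 33*sqrt(2)*j^2 + 24*j^2 - 44*sqrt(2)*j - 36*j - 48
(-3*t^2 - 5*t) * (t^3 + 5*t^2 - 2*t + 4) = -3*t^5 - 20*t^4 - 19*t^3 - 2*t^2 - 20*t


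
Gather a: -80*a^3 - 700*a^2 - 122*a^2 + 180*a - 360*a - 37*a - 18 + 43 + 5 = -80*a^3 - 822*a^2 - 217*a + 30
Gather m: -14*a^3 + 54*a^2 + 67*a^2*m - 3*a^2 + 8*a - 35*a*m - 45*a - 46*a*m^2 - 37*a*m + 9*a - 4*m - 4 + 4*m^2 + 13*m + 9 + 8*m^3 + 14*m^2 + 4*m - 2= -14*a^3 + 51*a^2 - 28*a + 8*m^3 + m^2*(18 - 46*a) + m*(67*a^2 - 72*a + 13) + 3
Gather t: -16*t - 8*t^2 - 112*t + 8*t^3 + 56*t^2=8*t^3 + 48*t^2 - 128*t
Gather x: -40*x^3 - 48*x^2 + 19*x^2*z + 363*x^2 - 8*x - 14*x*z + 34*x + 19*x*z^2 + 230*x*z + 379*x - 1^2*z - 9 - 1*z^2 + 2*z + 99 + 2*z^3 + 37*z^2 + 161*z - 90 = -40*x^3 + x^2*(19*z + 315) + x*(19*z^2 + 216*z + 405) + 2*z^3 + 36*z^2 + 162*z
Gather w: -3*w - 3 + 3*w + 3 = 0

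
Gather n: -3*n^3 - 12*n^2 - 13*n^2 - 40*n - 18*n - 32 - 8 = -3*n^3 - 25*n^2 - 58*n - 40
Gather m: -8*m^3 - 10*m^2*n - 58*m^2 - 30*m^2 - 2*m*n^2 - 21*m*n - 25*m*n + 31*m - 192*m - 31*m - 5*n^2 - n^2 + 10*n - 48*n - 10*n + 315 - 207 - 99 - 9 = -8*m^3 + m^2*(-10*n - 88) + m*(-2*n^2 - 46*n - 192) - 6*n^2 - 48*n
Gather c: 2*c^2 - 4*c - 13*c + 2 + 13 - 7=2*c^2 - 17*c + 8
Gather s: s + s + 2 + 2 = 2*s + 4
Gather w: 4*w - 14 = 4*w - 14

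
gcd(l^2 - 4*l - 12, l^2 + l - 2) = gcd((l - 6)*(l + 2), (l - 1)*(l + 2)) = l + 2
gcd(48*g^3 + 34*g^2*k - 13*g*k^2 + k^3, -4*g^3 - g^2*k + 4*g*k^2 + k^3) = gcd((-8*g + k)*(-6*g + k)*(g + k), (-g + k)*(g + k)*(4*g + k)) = g + k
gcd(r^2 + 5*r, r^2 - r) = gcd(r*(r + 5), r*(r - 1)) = r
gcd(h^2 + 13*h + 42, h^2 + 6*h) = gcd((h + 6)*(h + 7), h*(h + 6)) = h + 6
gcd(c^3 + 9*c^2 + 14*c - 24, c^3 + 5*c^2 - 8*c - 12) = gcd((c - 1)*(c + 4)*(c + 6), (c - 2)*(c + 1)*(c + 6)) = c + 6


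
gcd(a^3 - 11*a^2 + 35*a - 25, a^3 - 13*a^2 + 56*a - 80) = a - 5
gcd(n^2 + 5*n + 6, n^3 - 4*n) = n + 2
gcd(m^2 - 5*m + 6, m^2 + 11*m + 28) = 1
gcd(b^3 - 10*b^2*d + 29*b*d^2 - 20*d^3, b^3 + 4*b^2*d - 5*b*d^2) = b - d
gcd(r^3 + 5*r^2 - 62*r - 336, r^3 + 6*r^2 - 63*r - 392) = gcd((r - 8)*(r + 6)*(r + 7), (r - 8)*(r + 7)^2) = r^2 - r - 56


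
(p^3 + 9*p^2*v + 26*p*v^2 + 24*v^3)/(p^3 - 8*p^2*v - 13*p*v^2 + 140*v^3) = (p^2 + 5*p*v + 6*v^2)/(p^2 - 12*p*v + 35*v^2)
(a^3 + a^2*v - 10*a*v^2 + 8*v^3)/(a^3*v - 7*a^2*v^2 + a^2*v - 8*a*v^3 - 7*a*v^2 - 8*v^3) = (-a^3 - a^2*v + 10*a*v^2 - 8*v^3)/(v*(-a^3 + 7*a^2*v - a^2 + 8*a*v^2 + 7*a*v + 8*v^2))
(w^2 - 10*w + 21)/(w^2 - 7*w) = (w - 3)/w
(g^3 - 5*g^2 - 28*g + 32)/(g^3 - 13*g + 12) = (g - 8)/(g - 3)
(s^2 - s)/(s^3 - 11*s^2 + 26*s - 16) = s/(s^2 - 10*s + 16)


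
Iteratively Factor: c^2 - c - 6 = (c - 3)*(c + 2)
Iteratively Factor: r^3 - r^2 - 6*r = (r - 3)*(r^2 + 2*r) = (r - 3)*(r + 2)*(r)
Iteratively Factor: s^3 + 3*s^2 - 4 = (s - 1)*(s^2 + 4*s + 4) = (s - 1)*(s + 2)*(s + 2)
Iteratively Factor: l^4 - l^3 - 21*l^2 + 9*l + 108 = (l + 3)*(l^3 - 4*l^2 - 9*l + 36) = (l - 3)*(l + 3)*(l^2 - l - 12) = (l - 3)*(l + 3)^2*(l - 4)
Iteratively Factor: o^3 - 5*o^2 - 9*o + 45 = (o + 3)*(o^2 - 8*o + 15) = (o - 5)*(o + 3)*(o - 3)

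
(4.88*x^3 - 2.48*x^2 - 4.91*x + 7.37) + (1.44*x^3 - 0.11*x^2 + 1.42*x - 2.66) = 6.32*x^3 - 2.59*x^2 - 3.49*x + 4.71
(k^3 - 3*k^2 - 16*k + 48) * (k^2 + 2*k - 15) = k^5 - k^4 - 37*k^3 + 61*k^2 + 336*k - 720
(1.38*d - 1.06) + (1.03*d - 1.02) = 2.41*d - 2.08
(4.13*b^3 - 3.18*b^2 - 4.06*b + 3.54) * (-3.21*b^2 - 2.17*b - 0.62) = -13.2573*b^5 + 1.2457*b^4 + 17.3726*b^3 - 0.581600000000002*b^2 - 5.1646*b - 2.1948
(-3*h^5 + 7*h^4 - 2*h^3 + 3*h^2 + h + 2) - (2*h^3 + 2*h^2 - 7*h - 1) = -3*h^5 + 7*h^4 - 4*h^3 + h^2 + 8*h + 3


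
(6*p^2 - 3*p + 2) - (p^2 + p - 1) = 5*p^2 - 4*p + 3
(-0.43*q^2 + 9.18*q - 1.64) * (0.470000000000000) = -0.2021*q^2 + 4.3146*q - 0.7708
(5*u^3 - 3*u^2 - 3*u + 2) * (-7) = -35*u^3 + 21*u^2 + 21*u - 14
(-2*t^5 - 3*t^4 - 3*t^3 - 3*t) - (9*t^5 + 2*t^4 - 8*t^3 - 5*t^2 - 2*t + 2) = -11*t^5 - 5*t^4 + 5*t^3 + 5*t^2 - t - 2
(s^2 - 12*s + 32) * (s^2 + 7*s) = s^4 - 5*s^3 - 52*s^2 + 224*s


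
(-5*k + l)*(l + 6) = -5*k*l - 30*k + l^2 + 6*l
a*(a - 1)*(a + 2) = a^3 + a^2 - 2*a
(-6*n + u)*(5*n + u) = -30*n^2 - n*u + u^2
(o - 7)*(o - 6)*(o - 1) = o^3 - 14*o^2 + 55*o - 42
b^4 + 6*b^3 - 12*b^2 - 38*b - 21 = (b - 3)*(b + 1)^2*(b + 7)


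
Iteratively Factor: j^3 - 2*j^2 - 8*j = (j - 4)*(j^2 + 2*j) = j*(j - 4)*(j + 2)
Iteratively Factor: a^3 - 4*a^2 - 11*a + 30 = (a - 2)*(a^2 - 2*a - 15) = (a - 5)*(a - 2)*(a + 3)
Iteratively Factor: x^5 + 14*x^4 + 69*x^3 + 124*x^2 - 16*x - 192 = (x + 4)*(x^4 + 10*x^3 + 29*x^2 + 8*x - 48) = (x + 4)^2*(x^3 + 6*x^2 + 5*x - 12) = (x - 1)*(x + 4)^2*(x^2 + 7*x + 12) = (x - 1)*(x + 4)^3*(x + 3)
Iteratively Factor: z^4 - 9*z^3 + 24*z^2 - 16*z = (z - 4)*(z^3 - 5*z^2 + 4*z) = (z - 4)*(z - 1)*(z^2 - 4*z) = z*(z - 4)*(z - 1)*(z - 4)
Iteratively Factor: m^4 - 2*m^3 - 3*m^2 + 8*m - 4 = (m - 1)*(m^3 - m^2 - 4*m + 4) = (m - 1)^2*(m^2 - 4) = (m - 1)^2*(m + 2)*(m - 2)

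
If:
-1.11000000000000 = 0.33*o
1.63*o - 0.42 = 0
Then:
No Solution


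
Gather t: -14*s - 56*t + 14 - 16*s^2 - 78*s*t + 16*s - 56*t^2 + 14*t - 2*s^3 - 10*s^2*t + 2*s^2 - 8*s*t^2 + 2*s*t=-2*s^3 - 14*s^2 + 2*s + t^2*(-8*s - 56) + t*(-10*s^2 - 76*s - 42) + 14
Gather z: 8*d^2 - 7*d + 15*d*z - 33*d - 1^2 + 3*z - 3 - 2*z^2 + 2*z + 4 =8*d^2 - 40*d - 2*z^2 + z*(15*d + 5)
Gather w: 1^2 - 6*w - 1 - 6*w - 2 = -12*w - 2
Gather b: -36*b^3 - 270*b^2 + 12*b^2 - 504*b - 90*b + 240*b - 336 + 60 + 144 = -36*b^3 - 258*b^2 - 354*b - 132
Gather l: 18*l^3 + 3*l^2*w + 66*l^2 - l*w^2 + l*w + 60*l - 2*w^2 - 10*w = 18*l^3 + l^2*(3*w + 66) + l*(-w^2 + w + 60) - 2*w^2 - 10*w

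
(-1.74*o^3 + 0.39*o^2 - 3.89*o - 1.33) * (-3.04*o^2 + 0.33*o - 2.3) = 5.2896*o^5 - 1.7598*o^4 + 15.9563*o^3 + 1.8625*o^2 + 8.5081*o + 3.059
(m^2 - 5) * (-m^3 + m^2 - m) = -m^5 + m^4 + 4*m^3 - 5*m^2 + 5*m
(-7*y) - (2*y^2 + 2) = -2*y^2 - 7*y - 2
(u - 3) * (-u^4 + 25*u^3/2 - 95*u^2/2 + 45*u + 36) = -u^5 + 31*u^4/2 - 85*u^3 + 375*u^2/2 - 99*u - 108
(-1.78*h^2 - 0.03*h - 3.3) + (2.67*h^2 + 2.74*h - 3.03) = 0.89*h^2 + 2.71*h - 6.33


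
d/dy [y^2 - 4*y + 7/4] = 2*y - 4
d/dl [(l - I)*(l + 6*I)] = 2*l + 5*I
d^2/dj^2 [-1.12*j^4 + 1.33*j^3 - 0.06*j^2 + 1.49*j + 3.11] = -13.44*j^2 + 7.98*j - 0.12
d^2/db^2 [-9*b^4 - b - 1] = -108*b^2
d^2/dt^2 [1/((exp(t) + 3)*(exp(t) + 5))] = 4*(exp(3*t) + 6*exp(2*t) + exp(t) - 30)*exp(t)/(exp(6*t) + 24*exp(5*t) + 237*exp(4*t) + 1232*exp(3*t) + 3555*exp(2*t) + 5400*exp(t) + 3375)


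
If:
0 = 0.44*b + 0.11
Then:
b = -0.25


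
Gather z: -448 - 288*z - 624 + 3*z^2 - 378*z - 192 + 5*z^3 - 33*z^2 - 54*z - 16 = 5*z^3 - 30*z^2 - 720*z - 1280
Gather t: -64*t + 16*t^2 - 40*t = 16*t^2 - 104*t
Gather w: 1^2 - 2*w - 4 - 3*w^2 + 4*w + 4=-3*w^2 + 2*w + 1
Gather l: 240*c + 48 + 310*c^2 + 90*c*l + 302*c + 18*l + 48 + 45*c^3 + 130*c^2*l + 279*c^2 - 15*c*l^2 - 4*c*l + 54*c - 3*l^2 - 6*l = 45*c^3 + 589*c^2 + 596*c + l^2*(-15*c - 3) + l*(130*c^2 + 86*c + 12) + 96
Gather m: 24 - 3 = 21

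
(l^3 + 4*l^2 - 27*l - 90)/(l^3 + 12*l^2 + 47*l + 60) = (l^2 + l - 30)/(l^2 + 9*l + 20)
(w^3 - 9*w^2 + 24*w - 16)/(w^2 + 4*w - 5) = (w^2 - 8*w + 16)/(w + 5)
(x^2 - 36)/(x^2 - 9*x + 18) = (x + 6)/(x - 3)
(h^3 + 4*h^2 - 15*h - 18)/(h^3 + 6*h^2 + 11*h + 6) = (h^2 + 3*h - 18)/(h^2 + 5*h + 6)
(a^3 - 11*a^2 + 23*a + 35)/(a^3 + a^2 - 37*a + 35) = (a^2 - 6*a - 7)/(a^2 + 6*a - 7)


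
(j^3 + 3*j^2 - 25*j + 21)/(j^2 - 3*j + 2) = (j^2 + 4*j - 21)/(j - 2)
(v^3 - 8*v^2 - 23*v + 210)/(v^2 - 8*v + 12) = (v^2 - 2*v - 35)/(v - 2)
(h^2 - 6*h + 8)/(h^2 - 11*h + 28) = (h - 2)/(h - 7)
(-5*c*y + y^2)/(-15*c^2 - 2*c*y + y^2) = y/(3*c + y)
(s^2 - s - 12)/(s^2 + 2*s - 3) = (s - 4)/(s - 1)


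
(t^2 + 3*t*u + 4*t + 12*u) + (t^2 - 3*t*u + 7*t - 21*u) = 2*t^2 + 11*t - 9*u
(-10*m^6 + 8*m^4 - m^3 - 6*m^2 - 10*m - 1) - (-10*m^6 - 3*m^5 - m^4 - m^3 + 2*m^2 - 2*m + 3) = 3*m^5 + 9*m^4 - 8*m^2 - 8*m - 4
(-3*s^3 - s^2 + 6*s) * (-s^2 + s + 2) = 3*s^5 - 2*s^4 - 13*s^3 + 4*s^2 + 12*s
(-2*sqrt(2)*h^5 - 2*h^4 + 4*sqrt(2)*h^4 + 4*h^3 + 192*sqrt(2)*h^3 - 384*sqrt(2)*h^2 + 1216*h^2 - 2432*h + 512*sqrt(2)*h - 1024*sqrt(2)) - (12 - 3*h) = -2*sqrt(2)*h^5 - 2*h^4 + 4*sqrt(2)*h^4 + 4*h^3 + 192*sqrt(2)*h^3 - 384*sqrt(2)*h^2 + 1216*h^2 - 2429*h + 512*sqrt(2)*h - 1024*sqrt(2) - 12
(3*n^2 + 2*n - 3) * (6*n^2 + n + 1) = 18*n^4 + 15*n^3 - 13*n^2 - n - 3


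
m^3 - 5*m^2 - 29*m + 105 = (m - 7)*(m - 3)*(m + 5)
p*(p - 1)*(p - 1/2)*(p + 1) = p^4 - p^3/2 - p^2 + p/2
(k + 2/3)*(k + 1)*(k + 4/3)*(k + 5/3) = k^4 + 14*k^3/3 + 71*k^2/9 + 154*k/27 + 40/27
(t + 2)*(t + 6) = t^2 + 8*t + 12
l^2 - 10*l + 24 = (l - 6)*(l - 4)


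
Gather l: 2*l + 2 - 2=2*l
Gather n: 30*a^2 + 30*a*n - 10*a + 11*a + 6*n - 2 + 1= 30*a^2 + a + n*(30*a + 6) - 1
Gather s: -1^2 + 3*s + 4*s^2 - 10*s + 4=4*s^2 - 7*s + 3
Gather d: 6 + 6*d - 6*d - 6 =0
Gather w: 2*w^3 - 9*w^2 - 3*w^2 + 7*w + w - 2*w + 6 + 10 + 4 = 2*w^3 - 12*w^2 + 6*w + 20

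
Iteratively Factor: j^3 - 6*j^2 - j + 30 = (j + 2)*(j^2 - 8*j + 15) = (j - 5)*(j + 2)*(j - 3)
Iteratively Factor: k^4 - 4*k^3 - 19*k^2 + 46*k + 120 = (k - 4)*(k^3 - 19*k - 30) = (k - 4)*(k + 2)*(k^2 - 2*k - 15) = (k - 5)*(k - 4)*(k + 2)*(k + 3)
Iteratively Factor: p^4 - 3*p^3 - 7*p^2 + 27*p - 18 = (p - 2)*(p^3 - p^2 - 9*p + 9) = (p - 3)*(p - 2)*(p^2 + 2*p - 3) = (p - 3)*(p - 2)*(p - 1)*(p + 3)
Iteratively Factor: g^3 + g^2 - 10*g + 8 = (g - 2)*(g^2 + 3*g - 4) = (g - 2)*(g - 1)*(g + 4)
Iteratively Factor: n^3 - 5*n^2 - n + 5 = (n - 5)*(n^2 - 1) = (n - 5)*(n + 1)*(n - 1)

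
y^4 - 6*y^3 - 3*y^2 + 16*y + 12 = (y - 6)*(y - 2)*(y + 1)^2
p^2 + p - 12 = (p - 3)*(p + 4)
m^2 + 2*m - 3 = (m - 1)*(m + 3)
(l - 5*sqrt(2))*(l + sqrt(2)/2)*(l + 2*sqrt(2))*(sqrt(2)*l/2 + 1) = sqrt(2)*l^4/2 - 3*l^3/2 - 14*sqrt(2)*l^2 - 33*l - 10*sqrt(2)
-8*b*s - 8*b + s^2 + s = (-8*b + s)*(s + 1)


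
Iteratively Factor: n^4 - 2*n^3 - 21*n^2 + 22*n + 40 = (n - 5)*(n^3 + 3*n^2 - 6*n - 8) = (n - 5)*(n + 1)*(n^2 + 2*n - 8) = (n - 5)*(n + 1)*(n + 4)*(n - 2)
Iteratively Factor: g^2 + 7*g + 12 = (g + 4)*(g + 3)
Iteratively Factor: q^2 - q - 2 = (q - 2)*(q + 1)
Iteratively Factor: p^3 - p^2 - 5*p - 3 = (p - 3)*(p^2 + 2*p + 1) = (p - 3)*(p + 1)*(p + 1)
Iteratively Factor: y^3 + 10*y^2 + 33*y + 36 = (y + 3)*(y^2 + 7*y + 12) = (y + 3)^2*(y + 4)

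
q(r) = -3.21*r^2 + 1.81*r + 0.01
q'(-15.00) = 98.11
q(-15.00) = -749.39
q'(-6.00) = 40.33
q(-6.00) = -126.41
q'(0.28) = 0.01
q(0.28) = 0.27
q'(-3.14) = 21.97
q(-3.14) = -37.32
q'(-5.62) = 37.89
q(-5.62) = -111.55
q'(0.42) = -0.89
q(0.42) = 0.20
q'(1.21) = -5.96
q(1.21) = -2.50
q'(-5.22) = 35.32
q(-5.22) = -96.91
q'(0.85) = -3.65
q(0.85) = -0.77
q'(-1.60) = 12.08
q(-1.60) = -11.10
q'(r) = 1.81 - 6.42*r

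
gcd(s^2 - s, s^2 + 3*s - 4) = s - 1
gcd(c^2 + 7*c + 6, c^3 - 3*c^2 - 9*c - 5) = c + 1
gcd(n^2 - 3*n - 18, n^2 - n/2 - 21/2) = n + 3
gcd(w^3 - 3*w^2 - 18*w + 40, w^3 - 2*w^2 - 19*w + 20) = w^2 - w - 20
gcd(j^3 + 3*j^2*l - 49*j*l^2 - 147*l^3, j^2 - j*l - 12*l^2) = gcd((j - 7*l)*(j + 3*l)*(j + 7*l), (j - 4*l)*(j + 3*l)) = j + 3*l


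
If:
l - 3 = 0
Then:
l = 3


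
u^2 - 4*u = u*(u - 4)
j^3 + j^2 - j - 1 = (j - 1)*(j + 1)^2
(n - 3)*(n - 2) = n^2 - 5*n + 6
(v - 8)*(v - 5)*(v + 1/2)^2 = v^4 - 12*v^3 + 109*v^2/4 + 147*v/4 + 10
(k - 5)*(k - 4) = k^2 - 9*k + 20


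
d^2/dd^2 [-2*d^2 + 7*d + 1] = -4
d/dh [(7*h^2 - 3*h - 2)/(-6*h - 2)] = (-21*h^2 - 14*h - 3)/(2*(9*h^2 + 6*h + 1))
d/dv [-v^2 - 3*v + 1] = -2*v - 3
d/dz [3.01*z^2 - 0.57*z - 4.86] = 6.02*z - 0.57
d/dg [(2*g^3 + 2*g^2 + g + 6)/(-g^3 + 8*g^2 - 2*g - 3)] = 3*(6*g^4 - 2*g^3 - 4*g^2 - 36*g + 3)/(g^6 - 16*g^5 + 68*g^4 - 26*g^3 - 44*g^2 + 12*g + 9)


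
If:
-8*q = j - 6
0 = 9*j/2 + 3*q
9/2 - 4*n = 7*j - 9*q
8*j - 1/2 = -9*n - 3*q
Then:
No Solution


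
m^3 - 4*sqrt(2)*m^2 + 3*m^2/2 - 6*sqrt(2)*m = m*(m + 3/2)*(m - 4*sqrt(2))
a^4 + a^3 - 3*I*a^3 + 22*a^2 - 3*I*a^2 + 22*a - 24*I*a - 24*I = (a - 6*I)*(a + 4*I)*(-I*a - I)*(I*a + 1)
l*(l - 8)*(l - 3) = l^3 - 11*l^2 + 24*l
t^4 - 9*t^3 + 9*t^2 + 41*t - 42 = (t - 7)*(t - 3)*(t - 1)*(t + 2)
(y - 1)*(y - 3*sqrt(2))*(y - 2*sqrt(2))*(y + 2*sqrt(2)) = y^4 - 3*sqrt(2)*y^3 - y^3 - 8*y^2 + 3*sqrt(2)*y^2 + 8*y + 24*sqrt(2)*y - 24*sqrt(2)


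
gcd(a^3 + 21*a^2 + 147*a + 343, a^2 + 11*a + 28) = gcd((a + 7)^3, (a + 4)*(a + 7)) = a + 7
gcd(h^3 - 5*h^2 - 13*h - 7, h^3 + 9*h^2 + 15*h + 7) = h^2 + 2*h + 1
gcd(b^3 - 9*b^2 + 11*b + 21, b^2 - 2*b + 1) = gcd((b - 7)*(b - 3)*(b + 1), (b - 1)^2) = 1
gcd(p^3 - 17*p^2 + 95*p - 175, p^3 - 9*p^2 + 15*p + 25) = p^2 - 10*p + 25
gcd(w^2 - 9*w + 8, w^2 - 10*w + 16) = w - 8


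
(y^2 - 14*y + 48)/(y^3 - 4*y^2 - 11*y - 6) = (y - 8)/(y^2 + 2*y + 1)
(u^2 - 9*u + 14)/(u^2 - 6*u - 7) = (u - 2)/(u + 1)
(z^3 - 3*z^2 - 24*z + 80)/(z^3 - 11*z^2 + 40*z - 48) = (z + 5)/(z - 3)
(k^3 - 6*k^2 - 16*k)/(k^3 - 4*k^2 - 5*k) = (-k^2 + 6*k + 16)/(-k^2 + 4*k + 5)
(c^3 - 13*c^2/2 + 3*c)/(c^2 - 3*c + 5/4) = 2*c*(c - 6)/(2*c - 5)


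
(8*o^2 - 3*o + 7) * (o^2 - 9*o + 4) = 8*o^4 - 75*o^3 + 66*o^2 - 75*o + 28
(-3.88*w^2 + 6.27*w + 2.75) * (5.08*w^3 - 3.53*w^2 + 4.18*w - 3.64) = -19.7104*w^5 + 45.548*w^4 - 24.3815*w^3 + 30.6243*w^2 - 11.3278*w - 10.01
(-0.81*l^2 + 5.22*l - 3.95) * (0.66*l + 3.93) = -0.5346*l^3 + 0.261899999999999*l^2 + 17.9076*l - 15.5235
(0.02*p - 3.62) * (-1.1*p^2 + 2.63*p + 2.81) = -0.022*p^3 + 4.0346*p^2 - 9.4644*p - 10.1722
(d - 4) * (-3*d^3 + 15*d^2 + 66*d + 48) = -3*d^4 + 27*d^3 + 6*d^2 - 216*d - 192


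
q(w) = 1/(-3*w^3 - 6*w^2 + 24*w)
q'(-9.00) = 0.00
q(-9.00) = 0.00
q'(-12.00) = 0.00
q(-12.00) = 0.00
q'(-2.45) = 0.00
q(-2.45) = -0.02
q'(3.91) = 0.01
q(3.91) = -0.01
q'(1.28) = 0.03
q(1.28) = 0.07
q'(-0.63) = -0.10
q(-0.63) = -0.06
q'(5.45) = 0.00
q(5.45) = -0.00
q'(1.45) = 0.07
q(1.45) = 0.08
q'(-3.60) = 0.08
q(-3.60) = -0.04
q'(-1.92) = -0.01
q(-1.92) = -0.02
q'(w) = (9*w^2 + 12*w - 24)/(-3*w^3 - 6*w^2 + 24*w)^2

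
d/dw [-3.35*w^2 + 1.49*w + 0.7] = 1.49 - 6.7*w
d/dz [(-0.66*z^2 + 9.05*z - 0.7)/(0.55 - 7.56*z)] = (4.9896*z^2 - 0.725999999999999*z - 0.314499999999999)/(57.1536*z^2 - 8.316*z + 0.3025)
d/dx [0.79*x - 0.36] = 0.790000000000000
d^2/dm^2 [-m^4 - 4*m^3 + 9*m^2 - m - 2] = -12*m^2 - 24*m + 18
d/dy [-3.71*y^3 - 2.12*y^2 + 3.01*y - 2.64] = -11.13*y^2 - 4.24*y + 3.01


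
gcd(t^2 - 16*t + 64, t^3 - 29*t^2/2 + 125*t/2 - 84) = t - 8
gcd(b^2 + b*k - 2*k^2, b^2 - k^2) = b - k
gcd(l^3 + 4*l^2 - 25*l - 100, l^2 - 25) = l^2 - 25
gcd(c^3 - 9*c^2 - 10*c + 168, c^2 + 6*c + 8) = c + 4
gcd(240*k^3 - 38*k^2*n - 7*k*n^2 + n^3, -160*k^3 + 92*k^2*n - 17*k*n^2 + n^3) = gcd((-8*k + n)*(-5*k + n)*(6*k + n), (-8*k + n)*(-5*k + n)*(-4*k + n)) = 40*k^2 - 13*k*n + n^2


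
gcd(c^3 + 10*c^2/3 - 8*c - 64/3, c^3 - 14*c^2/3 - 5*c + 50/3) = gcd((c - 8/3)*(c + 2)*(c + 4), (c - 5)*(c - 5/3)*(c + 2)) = c + 2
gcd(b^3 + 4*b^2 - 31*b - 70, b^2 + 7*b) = b + 7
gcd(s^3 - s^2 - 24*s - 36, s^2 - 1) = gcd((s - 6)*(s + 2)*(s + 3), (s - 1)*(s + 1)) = 1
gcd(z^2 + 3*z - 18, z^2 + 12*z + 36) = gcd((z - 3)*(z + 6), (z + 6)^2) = z + 6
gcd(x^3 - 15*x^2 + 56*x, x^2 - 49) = x - 7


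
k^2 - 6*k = k*(k - 6)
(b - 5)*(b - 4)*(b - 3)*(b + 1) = b^4 - 11*b^3 + 35*b^2 - 13*b - 60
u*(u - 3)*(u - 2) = u^3 - 5*u^2 + 6*u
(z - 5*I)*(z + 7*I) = z^2 + 2*I*z + 35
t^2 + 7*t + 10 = (t + 2)*(t + 5)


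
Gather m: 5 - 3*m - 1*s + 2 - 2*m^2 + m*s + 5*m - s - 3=-2*m^2 + m*(s + 2) - 2*s + 4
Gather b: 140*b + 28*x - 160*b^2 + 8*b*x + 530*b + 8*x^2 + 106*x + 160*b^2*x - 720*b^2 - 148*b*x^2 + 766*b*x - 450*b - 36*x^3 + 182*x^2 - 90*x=b^2*(160*x - 880) + b*(-148*x^2 + 774*x + 220) - 36*x^3 + 190*x^2 + 44*x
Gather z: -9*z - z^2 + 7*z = -z^2 - 2*z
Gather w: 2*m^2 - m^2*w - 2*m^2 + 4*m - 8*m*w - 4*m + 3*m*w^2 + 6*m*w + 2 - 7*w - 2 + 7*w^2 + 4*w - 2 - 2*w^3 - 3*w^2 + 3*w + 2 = -2*w^3 + w^2*(3*m + 4) + w*(-m^2 - 2*m)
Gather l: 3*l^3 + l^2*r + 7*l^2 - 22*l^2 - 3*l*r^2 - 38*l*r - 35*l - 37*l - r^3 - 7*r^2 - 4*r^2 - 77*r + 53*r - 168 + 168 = 3*l^3 + l^2*(r - 15) + l*(-3*r^2 - 38*r - 72) - r^3 - 11*r^2 - 24*r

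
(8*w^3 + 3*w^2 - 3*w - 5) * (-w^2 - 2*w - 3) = -8*w^5 - 19*w^4 - 27*w^3 + 2*w^2 + 19*w + 15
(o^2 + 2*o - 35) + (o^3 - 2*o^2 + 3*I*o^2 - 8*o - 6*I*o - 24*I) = o^3 - o^2 + 3*I*o^2 - 6*o - 6*I*o - 35 - 24*I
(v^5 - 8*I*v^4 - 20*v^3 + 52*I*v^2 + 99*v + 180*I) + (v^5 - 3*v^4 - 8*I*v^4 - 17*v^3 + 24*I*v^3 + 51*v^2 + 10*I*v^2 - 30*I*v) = 2*v^5 - 3*v^4 - 16*I*v^4 - 37*v^3 + 24*I*v^3 + 51*v^2 + 62*I*v^2 + 99*v - 30*I*v + 180*I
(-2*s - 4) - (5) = -2*s - 9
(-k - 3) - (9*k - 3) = -10*k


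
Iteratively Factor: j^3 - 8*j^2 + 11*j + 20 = (j - 5)*(j^2 - 3*j - 4) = (j - 5)*(j + 1)*(j - 4)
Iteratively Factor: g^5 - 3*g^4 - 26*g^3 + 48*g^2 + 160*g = (g - 5)*(g^4 + 2*g^3 - 16*g^2 - 32*g) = (g - 5)*(g + 4)*(g^3 - 2*g^2 - 8*g) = g*(g - 5)*(g + 4)*(g^2 - 2*g - 8) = g*(g - 5)*(g + 2)*(g + 4)*(g - 4)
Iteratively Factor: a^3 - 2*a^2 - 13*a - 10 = (a - 5)*(a^2 + 3*a + 2) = (a - 5)*(a + 1)*(a + 2)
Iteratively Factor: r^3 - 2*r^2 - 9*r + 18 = (r + 3)*(r^2 - 5*r + 6) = (r - 3)*(r + 3)*(r - 2)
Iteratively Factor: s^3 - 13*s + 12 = (s - 3)*(s^2 + 3*s - 4) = (s - 3)*(s - 1)*(s + 4)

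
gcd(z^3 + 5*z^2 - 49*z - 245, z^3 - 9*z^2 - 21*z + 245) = z^2 - 2*z - 35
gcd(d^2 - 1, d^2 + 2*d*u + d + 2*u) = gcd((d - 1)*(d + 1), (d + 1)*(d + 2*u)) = d + 1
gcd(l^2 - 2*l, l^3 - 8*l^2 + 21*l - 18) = l - 2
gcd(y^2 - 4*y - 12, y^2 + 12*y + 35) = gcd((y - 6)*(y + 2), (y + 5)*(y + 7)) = 1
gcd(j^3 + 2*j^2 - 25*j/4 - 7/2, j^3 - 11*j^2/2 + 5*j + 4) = j^2 - 3*j/2 - 1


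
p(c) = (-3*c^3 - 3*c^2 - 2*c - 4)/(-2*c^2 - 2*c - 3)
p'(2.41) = 1.43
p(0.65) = 1.44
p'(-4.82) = 1.61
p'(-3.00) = 1.84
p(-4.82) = -6.83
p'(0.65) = 0.60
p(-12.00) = -17.87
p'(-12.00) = 1.51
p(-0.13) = 1.36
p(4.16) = 6.10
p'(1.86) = 1.35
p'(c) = (4*c + 2)*(-3*c^3 - 3*c^2 - 2*c - 4)/(-2*c^2 - 2*c - 3)^2 + (-9*c^2 - 6*c - 2)/(-2*c^2 - 2*c - 3) = (6*c^4 + 12*c^3 + 29*c^2 + 2*c - 2)/(4*c^4 + 8*c^3 + 16*c^2 + 12*c + 9)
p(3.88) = 5.68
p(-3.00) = -3.73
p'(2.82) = 1.47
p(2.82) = 4.11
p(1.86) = 2.74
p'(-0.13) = -0.23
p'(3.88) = 1.50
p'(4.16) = 1.50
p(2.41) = 3.51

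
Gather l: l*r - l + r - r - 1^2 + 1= l*(r - 1)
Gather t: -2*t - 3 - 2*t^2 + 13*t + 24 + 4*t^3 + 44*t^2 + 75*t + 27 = 4*t^3 + 42*t^2 + 86*t + 48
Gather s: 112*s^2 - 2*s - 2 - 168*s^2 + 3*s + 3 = -56*s^2 + s + 1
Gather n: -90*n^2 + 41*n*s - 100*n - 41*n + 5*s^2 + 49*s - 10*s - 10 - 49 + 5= -90*n^2 + n*(41*s - 141) + 5*s^2 + 39*s - 54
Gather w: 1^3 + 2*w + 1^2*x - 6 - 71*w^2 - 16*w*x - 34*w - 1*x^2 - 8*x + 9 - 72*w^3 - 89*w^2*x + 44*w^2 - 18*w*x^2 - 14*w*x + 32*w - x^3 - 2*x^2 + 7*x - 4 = -72*w^3 + w^2*(-89*x - 27) + w*(-18*x^2 - 30*x) - x^3 - 3*x^2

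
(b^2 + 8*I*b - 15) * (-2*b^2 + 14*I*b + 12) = -2*b^4 - 2*I*b^3 - 70*b^2 - 114*I*b - 180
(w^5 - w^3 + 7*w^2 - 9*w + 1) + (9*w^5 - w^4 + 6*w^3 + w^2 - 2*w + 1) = 10*w^5 - w^4 + 5*w^3 + 8*w^2 - 11*w + 2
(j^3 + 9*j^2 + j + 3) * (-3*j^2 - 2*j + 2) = -3*j^5 - 29*j^4 - 19*j^3 + 7*j^2 - 4*j + 6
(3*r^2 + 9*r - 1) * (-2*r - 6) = -6*r^3 - 36*r^2 - 52*r + 6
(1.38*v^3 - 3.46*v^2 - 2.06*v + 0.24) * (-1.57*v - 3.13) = -2.1666*v^4 + 1.1128*v^3 + 14.064*v^2 + 6.071*v - 0.7512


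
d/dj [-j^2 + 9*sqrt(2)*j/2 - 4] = -2*j + 9*sqrt(2)/2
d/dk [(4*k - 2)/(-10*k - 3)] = -32/(10*k + 3)^2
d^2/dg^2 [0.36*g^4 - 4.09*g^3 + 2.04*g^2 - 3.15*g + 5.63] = 4.32*g^2 - 24.54*g + 4.08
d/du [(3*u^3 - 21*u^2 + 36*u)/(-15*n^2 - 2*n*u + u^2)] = 3*(2*u*(n - u)*(u^2 - 7*u + 12) + (15*n^2 + 2*n*u - u^2)*(-3*u^2 + 14*u - 12))/(15*n^2 + 2*n*u - u^2)^2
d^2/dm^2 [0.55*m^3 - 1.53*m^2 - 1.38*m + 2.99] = 3.3*m - 3.06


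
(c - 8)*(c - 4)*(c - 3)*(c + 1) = c^4 - 14*c^3 + 53*c^2 - 28*c - 96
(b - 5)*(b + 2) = b^2 - 3*b - 10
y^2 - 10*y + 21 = (y - 7)*(y - 3)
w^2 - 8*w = w*(w - 8)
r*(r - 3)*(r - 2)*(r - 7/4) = r^4 - 27*r^3/4 + 59*r^2/4 - 21*r/2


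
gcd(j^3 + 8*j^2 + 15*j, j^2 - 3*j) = j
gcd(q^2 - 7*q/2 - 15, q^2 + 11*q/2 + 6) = 1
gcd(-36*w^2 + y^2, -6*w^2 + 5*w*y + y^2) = 6*w + y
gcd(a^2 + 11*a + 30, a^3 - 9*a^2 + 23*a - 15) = 1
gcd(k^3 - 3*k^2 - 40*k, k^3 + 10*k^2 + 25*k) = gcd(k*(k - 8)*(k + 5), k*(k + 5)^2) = k^2 + 5*k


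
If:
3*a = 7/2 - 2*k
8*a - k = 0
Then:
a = 7/38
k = 28/19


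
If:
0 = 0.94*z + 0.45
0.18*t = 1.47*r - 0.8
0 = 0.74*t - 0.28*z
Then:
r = 0.52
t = -0.18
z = -0.48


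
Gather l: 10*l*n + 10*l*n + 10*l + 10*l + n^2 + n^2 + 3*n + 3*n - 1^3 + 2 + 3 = l*(20*n + 20) + 2*n^2 + 6*n + 4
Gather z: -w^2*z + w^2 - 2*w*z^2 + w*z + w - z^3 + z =w^2 - 2*w*z^2 + w - z^3 + z*(-w^2 + w + 1)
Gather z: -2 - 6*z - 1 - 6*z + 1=-12*z - 2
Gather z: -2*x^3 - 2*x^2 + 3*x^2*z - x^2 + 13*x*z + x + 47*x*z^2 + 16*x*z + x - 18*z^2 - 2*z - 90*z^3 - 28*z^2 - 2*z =-2*x^3 - 3*x^2 + 2*x - 90*z^3 + z^2*(47*x - 46) + z*(3*x^2 + 29*x - 4)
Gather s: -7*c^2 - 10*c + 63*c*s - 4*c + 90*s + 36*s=-7*c^2 - 14*c + s*(63*c + 126)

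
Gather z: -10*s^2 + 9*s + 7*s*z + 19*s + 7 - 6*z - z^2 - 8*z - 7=-10*s^2 + 28*s - z^2 + z*(7*s - 14)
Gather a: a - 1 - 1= a - 2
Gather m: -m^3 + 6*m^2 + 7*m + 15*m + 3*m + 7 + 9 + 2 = -m^3 + 6*m^2 + 25*m + 18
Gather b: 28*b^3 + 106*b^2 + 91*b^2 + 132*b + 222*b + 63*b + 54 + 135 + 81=28*b^3 + 197*b^2 + 417*b + 270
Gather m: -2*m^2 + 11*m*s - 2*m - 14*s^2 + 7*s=-2*m^2 + m*(11*s - 2) - 14*s^2 + 7*s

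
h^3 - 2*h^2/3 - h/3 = h*(h - 1)*(h + 1/3)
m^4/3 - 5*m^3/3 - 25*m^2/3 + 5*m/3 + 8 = (m/3 + 1)*(m - 8)*(m - 1)*(m + 1)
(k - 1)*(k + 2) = k^2 + k - 2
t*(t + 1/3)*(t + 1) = t^3 + 4*t^2/3 + t/3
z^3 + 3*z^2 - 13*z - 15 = (z - 3)*(z + 1)*(z + 5)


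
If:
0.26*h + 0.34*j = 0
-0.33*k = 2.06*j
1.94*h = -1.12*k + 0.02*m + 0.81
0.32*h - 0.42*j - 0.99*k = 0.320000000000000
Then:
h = -0.08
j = 0.06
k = -0.37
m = -69.04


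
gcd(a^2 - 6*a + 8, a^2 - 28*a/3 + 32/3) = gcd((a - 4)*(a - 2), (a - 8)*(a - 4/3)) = 1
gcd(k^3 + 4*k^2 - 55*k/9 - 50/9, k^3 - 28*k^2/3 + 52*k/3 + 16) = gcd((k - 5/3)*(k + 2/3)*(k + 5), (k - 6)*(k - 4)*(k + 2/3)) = k + 2/3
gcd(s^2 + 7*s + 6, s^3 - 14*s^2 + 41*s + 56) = s + 1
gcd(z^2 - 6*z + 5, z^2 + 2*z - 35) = z - 5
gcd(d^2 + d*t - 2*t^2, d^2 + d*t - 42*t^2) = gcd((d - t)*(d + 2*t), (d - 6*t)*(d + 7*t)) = 1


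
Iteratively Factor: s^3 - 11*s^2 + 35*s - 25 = (s - 5)*(s^2 - 6*s + 5) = (s - 5)^2*(s - 1)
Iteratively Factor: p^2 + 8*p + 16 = (p + 4)*(p + 4)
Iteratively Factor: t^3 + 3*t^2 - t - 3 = (t - 1)*(t^2 + 4*t + 3) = (t - 1)*(t + 1)*(t + 3)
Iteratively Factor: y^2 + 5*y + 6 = (y + 2)*(y + 3)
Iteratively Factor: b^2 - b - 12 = (b + 3)*(b - 4)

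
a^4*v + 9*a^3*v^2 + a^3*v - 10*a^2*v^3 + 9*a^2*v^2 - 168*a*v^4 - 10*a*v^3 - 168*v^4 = (a - 4*v)*(a + 6*v)*(a + 7*v)*(a*v + v)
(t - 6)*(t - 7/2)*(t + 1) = t^3 - 17*t^2/2 + 23*t/2 + 21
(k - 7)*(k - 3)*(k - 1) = k^3 - 11*k^2 + 31*k - 21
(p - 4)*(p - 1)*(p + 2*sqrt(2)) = p^3 - 5*p^2 + 2*sqrt(2)*p^2 - 10*sqrt(2)*p + 4*p + 8*sqrt(2)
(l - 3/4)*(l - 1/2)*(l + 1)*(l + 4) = l^4 + 15*l^3/4 - 15*l^2/8 - 25*l/8 + 3/2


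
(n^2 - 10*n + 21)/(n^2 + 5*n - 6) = (n^2 - 10*n + 21)/(n^2 + 5*n - 6)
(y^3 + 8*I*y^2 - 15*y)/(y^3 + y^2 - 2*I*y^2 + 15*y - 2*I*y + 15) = y*(y + 5*I)/(y^2 + y*(1 - 5*I) - 5*I)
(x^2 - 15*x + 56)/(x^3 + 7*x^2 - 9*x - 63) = (x^2 - 15*x + 56)/(x^3 + 7*x^2 - 9*x - 63)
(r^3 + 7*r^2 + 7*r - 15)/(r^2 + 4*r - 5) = r + 3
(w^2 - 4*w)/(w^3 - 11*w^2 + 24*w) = (w - 4)/(w^2 - 11*w + 24)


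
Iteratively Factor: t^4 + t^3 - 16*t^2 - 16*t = (t)*(t^3 + t^2 - 16*t - 16) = t*(t + 1)*(t^2 - 16) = t*(t + 1)*(t + 4)*(t - 4)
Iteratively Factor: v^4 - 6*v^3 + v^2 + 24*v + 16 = (v - 4)*(v^3 - 2*v^2 - 7*v - 4) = (v - 4)*(v + 1)*(v^2 - 3*v - 4) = (v - 4)^2*(v + 1)*(v + 1)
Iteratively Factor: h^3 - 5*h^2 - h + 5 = (h - 5)*(h^2 - 1) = (h - 5)*(h + 1)*(h - 1)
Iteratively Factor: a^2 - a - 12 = (a + 3)*(a - 4)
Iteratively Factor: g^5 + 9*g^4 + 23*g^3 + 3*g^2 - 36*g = (g + 3)*(g^4 + 6*g^3 + 5*g^2 - 12*g) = g*(g + 3)*(g^3 + 6*g^2 + 5*g - 12) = g*(g + 3)^2*(g^2 + 3*g - 4) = g*(g - 1)*(g + 3)^2*(g + 4)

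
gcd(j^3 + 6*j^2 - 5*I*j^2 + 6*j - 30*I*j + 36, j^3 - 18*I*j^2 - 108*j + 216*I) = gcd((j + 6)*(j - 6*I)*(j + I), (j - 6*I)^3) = j - 6*I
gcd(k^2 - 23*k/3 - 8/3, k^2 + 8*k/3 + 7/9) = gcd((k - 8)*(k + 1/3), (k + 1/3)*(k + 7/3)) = k + 1/3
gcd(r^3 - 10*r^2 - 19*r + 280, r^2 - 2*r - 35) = r^2 - 2*r - 35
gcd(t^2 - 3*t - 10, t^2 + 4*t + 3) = 1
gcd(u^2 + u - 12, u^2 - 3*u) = u - 3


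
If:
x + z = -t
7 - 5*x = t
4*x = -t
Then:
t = -28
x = 7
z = 21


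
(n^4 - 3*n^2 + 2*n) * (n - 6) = n^5 - 6*n^4 - 3*n^3 + 20*n^2 - 12*n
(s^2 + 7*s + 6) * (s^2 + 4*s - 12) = s^4 + 11*s^3 + 22*s^2 - 60*s - 72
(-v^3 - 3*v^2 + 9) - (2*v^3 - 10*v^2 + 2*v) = -3*v^3 + 7*v^2 - 2*v + 9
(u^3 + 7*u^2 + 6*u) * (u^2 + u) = u^5 + 8*u^4 + 13*u^3 + 6*u^2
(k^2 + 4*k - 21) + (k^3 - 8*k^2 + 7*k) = k^3 - 7*k^2 + 11*k - 21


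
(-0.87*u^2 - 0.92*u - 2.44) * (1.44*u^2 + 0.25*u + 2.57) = -1.2528*u^4 - 1.5423*u^3 - 5.9795*u^2 - 2.9744*u - 6.2708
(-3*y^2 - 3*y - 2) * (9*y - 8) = -27*y^3 - 3*y^2 + 6*y + 16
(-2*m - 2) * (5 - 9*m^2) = 18*m^3 + 18*m^2 - 10*m - 10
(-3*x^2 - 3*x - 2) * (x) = -3*x^3 - 3*x^2 - 2*x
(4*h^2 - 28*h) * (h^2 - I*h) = 4*h^4 - 28*h^3 - 4*I*h^3 + 28*I*h^2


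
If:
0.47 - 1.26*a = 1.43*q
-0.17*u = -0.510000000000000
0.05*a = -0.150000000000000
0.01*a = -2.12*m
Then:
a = -3.00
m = 0.01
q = 2.97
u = 3.00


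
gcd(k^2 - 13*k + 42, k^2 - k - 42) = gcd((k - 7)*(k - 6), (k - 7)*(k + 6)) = k - 7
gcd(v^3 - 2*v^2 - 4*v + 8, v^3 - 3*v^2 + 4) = v^2 - 4*v + 4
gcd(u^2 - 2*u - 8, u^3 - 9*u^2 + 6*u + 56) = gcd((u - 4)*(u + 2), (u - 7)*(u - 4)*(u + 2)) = u^2 - 2*u - 8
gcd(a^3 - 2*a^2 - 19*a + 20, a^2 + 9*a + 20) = a + 4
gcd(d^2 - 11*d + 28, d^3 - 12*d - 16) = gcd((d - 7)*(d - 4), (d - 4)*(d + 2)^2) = d - 4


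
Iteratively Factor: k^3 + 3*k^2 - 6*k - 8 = (k + 4)*(k^2 - k - 2) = (k - 2)*(k + 4)*(k + 1)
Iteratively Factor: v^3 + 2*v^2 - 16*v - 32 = (v + 4)*(v^2 - 2*v - 8) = (v + 2)*(v + 4)*(v - 4)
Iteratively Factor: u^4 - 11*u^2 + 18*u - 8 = (u - 1)*(u^3 + u^2 - 10*u + 8) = (u - 1)^2*(u^2 + 2*u - 8) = (u - 1)^2*(u + 4)*(u - 2)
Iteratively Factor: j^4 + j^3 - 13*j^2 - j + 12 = (j - 1)*(j^3 + 2*j^2 - 11*j - 12) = (j - 1)*(j + 4)*(j^2 - 2*j - 3) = (j - 3)*(j - 1)*(j + 4)*(j + 1)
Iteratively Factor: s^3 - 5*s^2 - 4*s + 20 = (s + 2)*(s^2 - 7*s + 10) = (s - 2)*(s + 2)*(s - 5)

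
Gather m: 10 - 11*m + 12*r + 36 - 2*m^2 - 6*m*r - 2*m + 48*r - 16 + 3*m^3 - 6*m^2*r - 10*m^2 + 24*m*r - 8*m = 3*m^3 + m^2*(-6*r - 12) + m*(18*r - 21) + 60*r + 30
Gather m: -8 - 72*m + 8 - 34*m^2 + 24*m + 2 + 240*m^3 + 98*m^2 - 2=240*m^3 + 64*m^2 - 48*m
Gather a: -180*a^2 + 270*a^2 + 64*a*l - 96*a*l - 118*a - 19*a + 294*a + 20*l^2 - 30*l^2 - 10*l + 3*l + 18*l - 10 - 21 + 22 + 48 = 90*a^2 + a*(157 - 32*l) - 10*l^2 + 11*l + 39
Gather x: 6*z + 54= 6*z + 54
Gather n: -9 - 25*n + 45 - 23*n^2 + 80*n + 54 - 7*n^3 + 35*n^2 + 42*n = -7*n^3 + 12*n^2 + 97*n + 90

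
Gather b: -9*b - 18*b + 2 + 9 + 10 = 21 - 27*b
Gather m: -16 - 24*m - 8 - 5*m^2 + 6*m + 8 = -5*m^2 - 18*m - 16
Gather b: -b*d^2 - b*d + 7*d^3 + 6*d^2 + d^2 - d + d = b*(-d^2 - d) + 7*d^3 + 7*d^2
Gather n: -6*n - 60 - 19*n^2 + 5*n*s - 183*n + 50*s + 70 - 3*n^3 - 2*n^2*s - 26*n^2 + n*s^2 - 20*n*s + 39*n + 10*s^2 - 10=-3*n^3 + n^2*(-2*s - 45) + n*(s^2 - 15*s - 150) + 10*s^2 + 50*s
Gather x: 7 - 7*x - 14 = -7*x - 7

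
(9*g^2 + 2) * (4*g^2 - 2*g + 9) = 36*g^4 - 18*g^3 + 89*g^2 - 4*g + 18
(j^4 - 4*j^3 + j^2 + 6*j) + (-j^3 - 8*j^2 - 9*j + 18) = j^4 - 5*j^3 - 7*j^2 - 3*j + 18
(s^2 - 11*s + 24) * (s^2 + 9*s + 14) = s^4 - 2*s^3 - 61*s^2 + 62*s + 336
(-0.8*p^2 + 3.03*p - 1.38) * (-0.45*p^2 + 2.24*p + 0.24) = 0.36*p^4 - 3.1555*p^3 + 7.2162*p^2 - 2.364*p - 0.3312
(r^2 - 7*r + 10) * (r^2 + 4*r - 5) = r^4 - 3*r^3 - 23*r^2 + 75*r - 50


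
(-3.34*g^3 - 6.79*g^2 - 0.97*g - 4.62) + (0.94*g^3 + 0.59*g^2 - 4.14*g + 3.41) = -2.4*g^3 - 6.2*g^2 - 5.11*g - 1.21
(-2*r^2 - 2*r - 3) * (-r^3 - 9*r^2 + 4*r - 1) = 2*r^5 + 20*r^4 + 13*r^3 + 21*r^2 - 10*r + 3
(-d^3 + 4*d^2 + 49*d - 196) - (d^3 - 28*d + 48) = -2*d^3 + 4*d^2 + 77*d - 244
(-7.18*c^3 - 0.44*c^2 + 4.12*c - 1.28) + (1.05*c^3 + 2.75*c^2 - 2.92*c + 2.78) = -6.13*c^3 + 2.31*c^2 + 1.2*c + 1.5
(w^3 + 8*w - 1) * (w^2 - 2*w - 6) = w^5 - 2*w^4 + 2*w^3 - 17*w^2 - 46*w + 6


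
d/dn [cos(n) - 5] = -sin(n)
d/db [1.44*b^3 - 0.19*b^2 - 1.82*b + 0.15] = 4.32*b^2 - 0.38*b - 1.82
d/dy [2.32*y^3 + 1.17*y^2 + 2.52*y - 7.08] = 6.96*y^2 + 2.34*y + 2.52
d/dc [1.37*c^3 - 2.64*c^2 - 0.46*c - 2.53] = 4.11*c^2 - 5.28*c - 0.46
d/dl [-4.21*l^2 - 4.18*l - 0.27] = -8.42*l - 4.18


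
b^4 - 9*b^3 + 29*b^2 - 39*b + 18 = (b - 3)^2*(b - 2)*(b - 1)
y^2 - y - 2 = (y - 2)*(y + 1)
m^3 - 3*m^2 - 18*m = m*(m - 6)*(m + 3)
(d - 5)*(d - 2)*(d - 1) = d^3 - 8*d^2 + 17*d - 10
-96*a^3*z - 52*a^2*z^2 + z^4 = z*(-8*a + z)*(2*a + z)*(6*a + z)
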